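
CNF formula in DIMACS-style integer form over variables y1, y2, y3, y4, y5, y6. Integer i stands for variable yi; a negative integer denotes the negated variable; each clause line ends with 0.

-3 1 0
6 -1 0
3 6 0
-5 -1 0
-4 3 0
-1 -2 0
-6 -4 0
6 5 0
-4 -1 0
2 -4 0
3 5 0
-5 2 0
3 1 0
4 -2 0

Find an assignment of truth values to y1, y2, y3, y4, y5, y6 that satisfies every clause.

y1=True, y2=False, y3=True, y4=False, y5=False, y6=True

Check each clause:
  1. (y1 | ~y3) — y1 is true.
  2. (~y1 | y6) — y6 is true.
  3. (y3 | y6) — y3 is true.
  4. (~y5 | ~y1) — ~y5 is true.
  5. (y3 | ~y4) — y3 is true.
  6. (~y2 | ~y1) — ~y2 is true.
  7. (~y4 | ~y6) — ~y4 is true.
  8. (y6 | y5) — y6 is true.
  9. (~y1 | ~y4) — ~y4 is true.
  10. (y2 | ~y4) — ~y4 is true.
  11. (y3 | y5) — y3 is true.
  12. (y2 | ~y5) — ~y5 is true.
  13. (y1 | y3) — y1 is true.
  14. (~y2 | y4) — ~y2 is true.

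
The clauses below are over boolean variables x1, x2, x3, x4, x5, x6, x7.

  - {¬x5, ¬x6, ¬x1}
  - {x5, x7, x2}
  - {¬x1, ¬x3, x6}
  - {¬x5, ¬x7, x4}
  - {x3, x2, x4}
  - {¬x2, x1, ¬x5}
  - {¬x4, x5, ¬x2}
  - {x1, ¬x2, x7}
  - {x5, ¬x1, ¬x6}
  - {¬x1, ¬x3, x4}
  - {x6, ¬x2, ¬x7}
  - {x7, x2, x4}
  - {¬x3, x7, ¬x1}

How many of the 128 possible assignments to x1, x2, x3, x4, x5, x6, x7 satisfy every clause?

Case analysis on x1 and x2:
  x1=T, x2=T: remaining (x3,x4,x5,x6,x7) ∈ {(F,F,F,F,F); (F,F,T,F,F); (F,T,T,F,F)} — 3.
  x1=T, x2=F: remaining (x3,x4,x5,x6,x7) ∈ {(F,T,F,F,T); (F,T,T,F,F); (F,T,T,F,T)} — 3.
  x1=F, x2=T: remaining (x3,x4,x5,x6,x7) ∈ {(F,F,F,T,T); (T,F,F,T,T)} — 2.
  x1=F, x2=F: x6 free; 7 ways for (x3,x4,x5,x7) × 2^1 = 14.
Total: 3 + 3 + 2 + 14 = 22.

22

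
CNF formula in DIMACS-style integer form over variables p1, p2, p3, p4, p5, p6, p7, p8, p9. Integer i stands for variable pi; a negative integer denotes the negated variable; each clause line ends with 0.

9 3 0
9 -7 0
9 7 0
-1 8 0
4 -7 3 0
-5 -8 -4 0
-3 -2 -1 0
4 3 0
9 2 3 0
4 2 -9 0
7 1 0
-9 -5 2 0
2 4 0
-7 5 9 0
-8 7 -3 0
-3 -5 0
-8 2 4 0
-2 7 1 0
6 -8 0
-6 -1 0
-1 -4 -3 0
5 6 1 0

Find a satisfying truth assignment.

p1 = 0  p2 = 0  p3 = 1  p4 = 1  p5 = 0  p6 = 1  p7 = 1  p8 = 0  p9 = 1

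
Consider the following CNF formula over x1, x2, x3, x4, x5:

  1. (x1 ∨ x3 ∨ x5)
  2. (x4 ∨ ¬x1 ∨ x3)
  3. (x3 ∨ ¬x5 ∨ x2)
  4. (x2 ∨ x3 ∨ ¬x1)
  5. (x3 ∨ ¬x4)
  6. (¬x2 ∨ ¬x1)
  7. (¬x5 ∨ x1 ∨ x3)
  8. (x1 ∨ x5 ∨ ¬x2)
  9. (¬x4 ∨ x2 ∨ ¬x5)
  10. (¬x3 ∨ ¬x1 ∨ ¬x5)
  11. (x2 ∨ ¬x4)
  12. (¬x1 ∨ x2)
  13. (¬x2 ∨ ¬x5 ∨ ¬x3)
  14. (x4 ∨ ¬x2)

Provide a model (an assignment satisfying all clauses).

x1=0, x2=0, x3=1, x4=0, x5=0

Try x1 = False.
For the remaining variables, x2 = False, x3 = True, x4 = False, x5 = False works.
Every clause has at least one true literal under this assignment.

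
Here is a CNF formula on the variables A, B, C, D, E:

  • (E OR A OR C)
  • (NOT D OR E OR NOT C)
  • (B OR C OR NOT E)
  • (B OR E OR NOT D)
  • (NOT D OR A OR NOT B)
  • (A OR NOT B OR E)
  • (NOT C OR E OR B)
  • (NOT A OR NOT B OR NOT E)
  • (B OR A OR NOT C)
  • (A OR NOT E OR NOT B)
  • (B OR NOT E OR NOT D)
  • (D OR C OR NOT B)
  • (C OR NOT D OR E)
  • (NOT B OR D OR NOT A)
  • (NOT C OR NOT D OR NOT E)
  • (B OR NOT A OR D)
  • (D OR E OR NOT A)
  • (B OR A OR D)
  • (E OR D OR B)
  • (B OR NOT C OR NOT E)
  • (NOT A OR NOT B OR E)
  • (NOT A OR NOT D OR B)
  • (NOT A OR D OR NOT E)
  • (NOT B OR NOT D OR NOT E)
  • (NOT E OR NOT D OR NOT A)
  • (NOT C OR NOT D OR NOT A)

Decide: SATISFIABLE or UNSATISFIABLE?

UNSATISFIABLE

B = True:
  E = True:
    propagation gives A=False; an empty clause results — contradiction.
  E = False:
    propagation gives A=True; an empty clause results — contradiction.
B = False:
  D = True:
    propagation gives E=True; an empty clause results — contradiction.
  D = False:
    propagation gives A=False; an empty clause results — contradiction.
Every branch closes, so no satisfying assignment exists.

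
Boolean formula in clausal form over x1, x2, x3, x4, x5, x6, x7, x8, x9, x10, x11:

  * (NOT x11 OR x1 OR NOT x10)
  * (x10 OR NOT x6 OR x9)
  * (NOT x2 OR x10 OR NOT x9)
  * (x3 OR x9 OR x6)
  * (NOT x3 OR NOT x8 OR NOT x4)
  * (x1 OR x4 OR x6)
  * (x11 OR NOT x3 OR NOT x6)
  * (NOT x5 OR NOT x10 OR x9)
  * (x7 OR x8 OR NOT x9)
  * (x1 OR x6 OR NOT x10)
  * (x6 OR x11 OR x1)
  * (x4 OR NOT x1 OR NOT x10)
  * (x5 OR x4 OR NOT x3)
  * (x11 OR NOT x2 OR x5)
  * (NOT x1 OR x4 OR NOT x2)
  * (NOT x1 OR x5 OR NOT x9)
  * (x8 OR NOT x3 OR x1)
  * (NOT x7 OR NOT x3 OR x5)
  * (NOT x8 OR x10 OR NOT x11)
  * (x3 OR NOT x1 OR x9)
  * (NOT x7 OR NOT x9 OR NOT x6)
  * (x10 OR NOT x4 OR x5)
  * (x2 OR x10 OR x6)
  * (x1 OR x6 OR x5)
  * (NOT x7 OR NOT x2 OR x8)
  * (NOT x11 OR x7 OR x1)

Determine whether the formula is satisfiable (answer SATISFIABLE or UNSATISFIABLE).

SATISFIABLE

Try x1 = True.
The remaining clauses are satisfied by x2 = False, x3 = False, x4 = True, x5 = True, x6 = False, x7 = True, x8 = True, x9 = True, x10 = True, x11 = True.
Every clause has at least one true literal under this assignment.
So x1=1, x2=0, x3=0, x4=1, x5=1, x6=0, x7=1, x8=1, x9=1, x10=1, x11=1 is a satisfying assignment.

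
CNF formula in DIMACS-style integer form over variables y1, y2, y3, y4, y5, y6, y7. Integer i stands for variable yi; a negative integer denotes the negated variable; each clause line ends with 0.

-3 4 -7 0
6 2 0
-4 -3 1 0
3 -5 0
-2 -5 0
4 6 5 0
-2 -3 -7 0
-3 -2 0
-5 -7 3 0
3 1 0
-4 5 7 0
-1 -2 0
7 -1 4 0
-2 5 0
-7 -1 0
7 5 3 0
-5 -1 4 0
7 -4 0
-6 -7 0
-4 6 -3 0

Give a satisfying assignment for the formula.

Branch on y1: take y1 = False.
  then y3 is forced to True.
  then y4 is forced to False.
  then y7 is forced to False.
  then y2 is forced to False.
  then y6 is forced to True.
y5 is now unconstrained; take y5 = True.

y1=False, y2=False, y3=True, y4=False, y5=True, y6=True, y7=False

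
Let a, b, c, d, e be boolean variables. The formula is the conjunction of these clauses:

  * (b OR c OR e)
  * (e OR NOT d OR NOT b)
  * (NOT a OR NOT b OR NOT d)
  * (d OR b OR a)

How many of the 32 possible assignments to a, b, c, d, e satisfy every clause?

19

Case analysis on b and d:
  b=T, d=T: remaining (a,c,e) ∈ {(F,F,T); (F,T,T)} — 2.
  b=T, d=F: a, c, e free → 2^3 = 8.
  b=F, d=T: a free; 3 ways for (c,e) × 2^1 = 6.
  b=F, d=F: remaining (a,c,e) ∈ {(T,F,T); (T,T,F); (T,T,T)} — 3.
Total: 2 + 8 + 6 + 3 = 19.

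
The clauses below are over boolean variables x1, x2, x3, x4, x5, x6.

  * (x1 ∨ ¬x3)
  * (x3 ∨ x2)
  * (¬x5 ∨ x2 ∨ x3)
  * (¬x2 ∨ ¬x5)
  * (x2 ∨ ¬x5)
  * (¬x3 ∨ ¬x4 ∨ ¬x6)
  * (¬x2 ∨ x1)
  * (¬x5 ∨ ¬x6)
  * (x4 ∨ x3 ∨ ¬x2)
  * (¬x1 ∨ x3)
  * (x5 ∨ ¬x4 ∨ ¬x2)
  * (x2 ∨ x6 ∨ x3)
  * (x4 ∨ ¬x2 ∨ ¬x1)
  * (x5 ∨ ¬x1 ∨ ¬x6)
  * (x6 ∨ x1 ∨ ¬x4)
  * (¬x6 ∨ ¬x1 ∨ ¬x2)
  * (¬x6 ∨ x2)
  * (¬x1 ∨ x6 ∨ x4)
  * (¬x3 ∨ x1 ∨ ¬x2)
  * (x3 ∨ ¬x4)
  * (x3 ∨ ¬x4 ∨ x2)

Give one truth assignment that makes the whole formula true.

x1 = T, x2 = F, x3 = T, x4 = T, x5 = F, x6 = F

Check each clause:
  1. (¬x3 ∨ x1) — x1 is true.
  2. (x3 ∨ x2) — x3 is true.
  3. (x2 ∨ x3 ∨ ¬x5) — x3 is true.
  4. (¬x2 ∨ ¬x5) — ¬x5 is true.
  5. (x2 ∨ ¬x5) — ¬x5 is true.
  6. (¬x4 ∨ ¬x6 ∨ ¬x3) — ¬x6 is true.
  7. (¬x2 ∨ x1) — x1 is true.
  8. (¬x6 ∨ ¬x5) — ¬x6 is true.
  9. (¬x2 ∨ x3 ∨ x4) — x3 is true.
  10. (¬x1 ∨ x3) — x3 is true.
  11. (¬x4 ∨ ¬x2 ∨ x5) — ¬x2 is true.
  12. (x6 ∨ x3 ∨ x2) — x3 is true.
  13. (¬x2 ∨ ¬x1 ∨ x4) — x4 is true.
  14. (¬x1 ∨ x5 ∨ ¬x6) — ¬x6 is true.
  15. (¬x4 ∨ x1 ∨ x6) — x1 is true.
  16. (¬x2 ∨ ¬x6 ∨ ¬x1) — ¬x6 is true.
  17. (¬x6 ∨ x2) — ¬x6 is true.
  18. (¬x1 ∨ x6 ∨ x4) — x4 is true.
  19. (¬x3 ∨ ¬x2 ∨ x1) — x1 is true.
  20. (x3 ∨ ¬x4) — x3 is true.
  21. (x3 ∨ ¬x4 ∨ x2) — x3 is true.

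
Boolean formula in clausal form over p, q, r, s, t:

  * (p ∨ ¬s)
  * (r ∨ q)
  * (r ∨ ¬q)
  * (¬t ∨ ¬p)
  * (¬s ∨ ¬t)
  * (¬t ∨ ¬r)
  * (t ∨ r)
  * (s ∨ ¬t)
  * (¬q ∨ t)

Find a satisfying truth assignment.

Try p = True.
  then t is forced to False.
  then r is forced to True.
  then q is forced to False.
s is now unconstrained; take s = False.
Every clause has at least one true literal under this assignment.

p = 1, q = 0, r = 1, s = 0, t = 0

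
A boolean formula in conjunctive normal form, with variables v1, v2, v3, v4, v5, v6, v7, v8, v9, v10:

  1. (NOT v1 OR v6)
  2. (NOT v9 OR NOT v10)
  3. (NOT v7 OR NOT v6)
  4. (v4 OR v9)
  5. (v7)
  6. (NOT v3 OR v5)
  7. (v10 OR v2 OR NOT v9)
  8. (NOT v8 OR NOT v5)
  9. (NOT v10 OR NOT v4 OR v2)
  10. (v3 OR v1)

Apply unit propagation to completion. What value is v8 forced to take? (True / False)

(v7) is a unit clause: v7 = True.
(NOT v7 OR NOT v6) with v7 = True leaves only NOT v6, so v6 = False.
In (NOT v1 OR v6), v6 is now false; NOT v1 must hold, so v1 = False.
In (v1 OR v3), v1 is now false; v3 must hold, so v3 = True.
(v5 OR NOT v3): since v3 = True, the clause reduces to (v5). v5 = True.
(NOT v8 OR NOT v5): since v5 = True, the clause reduces to (NOT v8). v8 = False.

False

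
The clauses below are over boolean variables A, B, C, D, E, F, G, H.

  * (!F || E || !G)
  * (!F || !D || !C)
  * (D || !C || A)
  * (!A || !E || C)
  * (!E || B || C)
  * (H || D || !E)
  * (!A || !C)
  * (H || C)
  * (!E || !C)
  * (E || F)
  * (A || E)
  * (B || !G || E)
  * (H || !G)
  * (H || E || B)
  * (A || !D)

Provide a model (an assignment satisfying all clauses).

B occurs only positively in the remaining clauses — set B = True.
Pure literal: G appears only negated; assign G = False.
Try A = True.
  then C is forced to False.
  then E is forced to False.
  then H is forced to True.
  then F is forced to True.
D is now unconstrained; take D = True.
Every clause has at least one true literal under this assignment.
Check each clause:
  1. (E || !G || !F) — !G is true.
  2. (!F || !D || !C) — !C is true.
  3. (A || D || !C) — A is true.
  4. (!A || !E || C) — !E is true.
  5. (B || C || !E) — B is true.
  6. (D || H || !E) — H is true.
  7. (!C || !A) — !C is true.
  8. (C || H) — H is true.
  9. (!E || !C) — !E is true.
  10. (E || F) — F is true.
  11. (E || A) — A is true.
  12. (!G || E || B) — !G is true.
  13. (H || !G) — H is true.
  14. (H || B || E) — H is true.
  15. (A || !D) — A is true.

A=1, B=1, C=0, D=1, E=0, F=1, G=0, H=1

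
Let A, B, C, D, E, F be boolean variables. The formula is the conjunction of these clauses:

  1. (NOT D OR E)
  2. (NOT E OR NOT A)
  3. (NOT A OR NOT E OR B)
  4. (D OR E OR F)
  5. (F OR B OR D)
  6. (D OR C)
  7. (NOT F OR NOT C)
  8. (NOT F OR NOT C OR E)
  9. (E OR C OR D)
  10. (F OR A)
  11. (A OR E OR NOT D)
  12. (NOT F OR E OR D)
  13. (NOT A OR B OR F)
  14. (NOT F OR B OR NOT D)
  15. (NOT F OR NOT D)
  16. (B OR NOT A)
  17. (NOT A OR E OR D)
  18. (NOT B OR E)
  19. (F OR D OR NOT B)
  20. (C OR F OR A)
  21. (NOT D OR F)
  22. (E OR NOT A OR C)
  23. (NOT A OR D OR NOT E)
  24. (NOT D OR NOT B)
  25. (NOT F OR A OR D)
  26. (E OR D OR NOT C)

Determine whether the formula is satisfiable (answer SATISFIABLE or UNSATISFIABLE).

UNSATISFIABLE

D = True:
  propagation gives E=True, A=False, F=True; an empty clause results — contradiction.
D = False:
  propagation gives C=True, F=False, E=True, A=False; an empty clause results — contradiction.
Every branch closes, so no satisfying assignment exists.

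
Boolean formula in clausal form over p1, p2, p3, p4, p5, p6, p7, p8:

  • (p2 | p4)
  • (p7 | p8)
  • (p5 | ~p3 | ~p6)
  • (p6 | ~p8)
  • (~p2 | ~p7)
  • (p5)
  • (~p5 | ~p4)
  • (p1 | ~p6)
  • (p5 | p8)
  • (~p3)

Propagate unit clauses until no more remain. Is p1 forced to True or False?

(p5) is a unit clause: p5 = True.
From (~p5 | ~p4) and p5 = True: p4 = False.
In (p4 | p2), p4 is now false; p2 must hold, so p2 = True.
(~p2 | ~p7): since p2 = True, the clause reduces to (~p7). p7 = False.
(p7 | p8) with p7 = False leaves only p8, so p8 = True.
(~p8 | p6) with p8 = True leaves only p6, so p6 = True.
(p1 | ~p6) with p6 = True leaves only p1, so p1 = True.

True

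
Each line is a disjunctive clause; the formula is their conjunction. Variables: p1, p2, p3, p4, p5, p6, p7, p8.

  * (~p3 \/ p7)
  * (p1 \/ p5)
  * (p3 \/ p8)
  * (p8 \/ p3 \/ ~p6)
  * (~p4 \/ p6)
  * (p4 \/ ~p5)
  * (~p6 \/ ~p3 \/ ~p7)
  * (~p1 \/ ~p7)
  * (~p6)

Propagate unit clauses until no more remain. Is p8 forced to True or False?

(~p6) stands alone — p6 = False.
In (~p4 \/ p6), p6 is now false; ~p4 must hold, so p4 = False.
(p4 \/ ~p5) with p4 = False leaves only ~p5, so p5 = False.
In (p5 \/ p1), p5 is now false; p1 must hold, so p1 = True.
(~p7 \/ ~p1) with p1 = True leaves only ~p7, so p7 = False.
(p7 \/ ~p3) with p7 = False leaves only ~p3, so p3 = False.
(p8 \/ p3): since p3 = False, the clause reduces to (p8). p8 = True.

True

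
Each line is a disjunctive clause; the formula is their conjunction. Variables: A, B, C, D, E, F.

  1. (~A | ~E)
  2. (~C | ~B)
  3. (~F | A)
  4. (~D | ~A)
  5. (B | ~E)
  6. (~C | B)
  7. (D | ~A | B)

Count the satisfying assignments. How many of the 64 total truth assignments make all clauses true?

Case analysis on A and B:
  A=1, B=1: remaining (C,D,E,F) ∈ {(0,0,0,0); (0,0,0,1)} — 2.
  A=1, B=0: a clause becomes empty — 0.
  A=0, B=1: remaining (C,D,E,F) ∈ {(0,0,0,0); (0,0,1,0); (0,1,0,0); (0,1,1,0)} — 4.
  A=0, B=0: remaining (C,D,E,F) ∈ {(0,0,0,0); (0,1,0,0)} — 2.
Total: 2 + 0 + 4 + 2 = 8.

8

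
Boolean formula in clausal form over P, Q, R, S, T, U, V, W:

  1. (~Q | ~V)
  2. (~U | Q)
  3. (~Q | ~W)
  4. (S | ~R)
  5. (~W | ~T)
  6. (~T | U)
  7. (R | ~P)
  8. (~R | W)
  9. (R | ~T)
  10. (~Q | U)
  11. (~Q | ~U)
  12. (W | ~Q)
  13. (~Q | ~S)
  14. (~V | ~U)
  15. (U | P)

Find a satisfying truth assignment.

T occurs only negated in the remaining clauses — set T = False.
Pure literal: V appears only negated; assign V = False.
Branch on P: take P = True.
  then R is forced to True.
  then S is forced to True.
  then W is forced to True.
  then Q is forced to False.
  then U is forced to False.
Check each clause:
  1. (~Q | ~V) — ~V is true.
  2. (~U | Q) — ~U is true.
  3. (~W | ~Q) — ~Q is true.
  4. (~R | S) — S is true.
  5. (~T | ~W) — ~T is true.
  6. (~T | U) — ~T is true.
  7. (R | ~P) — R is true.
  8. (~R | W) — W is true.
  9. (R | ~T) — R is true.
  10. (~Q | U) — ~Q is true.
  11. (~U | ~Q) — ~U is true.
  12. (W | ~Q) — W is true.
  13. (~Q | ~S) — ~Q is true.
  14. (~U | ~V) — ~V is true.
  15. (P | U) — P is true.

P=True, Q=False, R=True, S=True, T=False, U=False, V=False, W=True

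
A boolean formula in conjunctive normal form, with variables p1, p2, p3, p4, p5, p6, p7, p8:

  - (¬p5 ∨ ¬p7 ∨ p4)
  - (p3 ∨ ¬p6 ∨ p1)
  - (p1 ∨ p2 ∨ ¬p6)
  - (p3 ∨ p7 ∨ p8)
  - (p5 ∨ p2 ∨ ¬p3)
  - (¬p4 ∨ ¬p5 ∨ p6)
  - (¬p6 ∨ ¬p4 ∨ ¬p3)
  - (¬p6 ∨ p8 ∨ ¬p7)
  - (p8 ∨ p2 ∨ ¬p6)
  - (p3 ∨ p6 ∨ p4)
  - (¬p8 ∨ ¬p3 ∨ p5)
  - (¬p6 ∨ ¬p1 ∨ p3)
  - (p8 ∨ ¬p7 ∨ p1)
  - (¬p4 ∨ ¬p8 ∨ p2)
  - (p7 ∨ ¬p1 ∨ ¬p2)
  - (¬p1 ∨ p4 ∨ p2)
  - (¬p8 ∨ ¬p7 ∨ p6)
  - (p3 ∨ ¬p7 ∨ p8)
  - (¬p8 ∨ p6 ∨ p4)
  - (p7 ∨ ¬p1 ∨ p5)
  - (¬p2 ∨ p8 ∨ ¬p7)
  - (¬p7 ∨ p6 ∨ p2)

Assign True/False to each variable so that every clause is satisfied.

p1=0, p2=1, p3=1, p4=1, p5=0, p6=0, p7=0, p8=0

Branch on p1: take p1 = False.
The remaining clauses are satisfied by p2 = True, p3 = True, p4 = True, p5 = False, p6 = False, p7 = False, p8 = False.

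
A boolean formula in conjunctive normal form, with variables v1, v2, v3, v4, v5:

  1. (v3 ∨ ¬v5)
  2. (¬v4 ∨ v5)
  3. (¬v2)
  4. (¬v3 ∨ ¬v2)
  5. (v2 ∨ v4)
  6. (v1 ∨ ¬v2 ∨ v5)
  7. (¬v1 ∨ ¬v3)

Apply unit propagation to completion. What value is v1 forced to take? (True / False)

False

Unit clause (¬v2) sets v2 = False.
In (v2 ∨ v4), v2 is now false; v4 must hold, so v4 = True.
In (v5 ∨ ¬v4), ¬v4 is now false; v5 must hold, so v5 = True.
From (¬v5 ∨ v3) and v5 = True: v3 = True.
(¬v1 ∨ ¬v3) with v3 = True leaves only ¬v1, so v1 = False.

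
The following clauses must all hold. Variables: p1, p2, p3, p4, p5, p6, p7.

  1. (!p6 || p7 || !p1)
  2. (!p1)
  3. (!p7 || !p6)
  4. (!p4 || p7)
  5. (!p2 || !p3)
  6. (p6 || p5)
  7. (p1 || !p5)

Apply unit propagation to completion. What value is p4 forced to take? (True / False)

False

(!p1) is a unit clause: p1 = False.
In (!p5 || p1), p1 is now false; !p5 must hold, so p5 = False.
(p6 || p5) with p5 = False leaves only p6, so p6 = True.
(!p6 || !p7): since p6 = True, the clause reduces to (!p7). p7 = False.
From (!p4 || p7) and p7 = False: p4 = False.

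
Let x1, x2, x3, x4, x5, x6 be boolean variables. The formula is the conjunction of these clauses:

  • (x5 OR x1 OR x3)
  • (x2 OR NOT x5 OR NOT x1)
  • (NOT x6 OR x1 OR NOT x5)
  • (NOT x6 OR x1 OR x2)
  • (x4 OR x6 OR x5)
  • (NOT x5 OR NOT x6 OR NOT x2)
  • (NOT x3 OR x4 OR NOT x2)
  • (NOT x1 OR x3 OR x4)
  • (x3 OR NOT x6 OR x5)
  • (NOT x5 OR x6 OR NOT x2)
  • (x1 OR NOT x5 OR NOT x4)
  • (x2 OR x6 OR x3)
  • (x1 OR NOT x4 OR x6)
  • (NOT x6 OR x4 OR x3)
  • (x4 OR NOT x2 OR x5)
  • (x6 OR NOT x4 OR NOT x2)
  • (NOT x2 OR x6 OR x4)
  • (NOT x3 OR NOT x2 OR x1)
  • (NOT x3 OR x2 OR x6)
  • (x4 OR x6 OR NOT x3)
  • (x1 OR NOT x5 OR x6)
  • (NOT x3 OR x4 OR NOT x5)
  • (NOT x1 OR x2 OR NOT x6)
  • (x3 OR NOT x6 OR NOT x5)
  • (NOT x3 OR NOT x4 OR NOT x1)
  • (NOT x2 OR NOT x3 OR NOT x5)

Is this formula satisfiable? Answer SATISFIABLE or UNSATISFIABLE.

UNSATISFIABLE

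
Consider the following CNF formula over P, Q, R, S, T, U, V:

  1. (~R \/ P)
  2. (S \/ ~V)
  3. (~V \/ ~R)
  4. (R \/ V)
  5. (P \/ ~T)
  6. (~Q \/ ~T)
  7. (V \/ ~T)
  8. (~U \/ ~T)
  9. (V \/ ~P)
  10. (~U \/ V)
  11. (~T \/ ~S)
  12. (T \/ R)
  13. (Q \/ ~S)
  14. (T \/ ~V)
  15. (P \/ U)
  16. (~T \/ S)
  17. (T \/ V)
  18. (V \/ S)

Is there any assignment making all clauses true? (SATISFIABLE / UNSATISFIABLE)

UNSATISFIABLE

T = True:
  propagation gives P=True, Q=False, V=True, S=True; an empty clause results — contradiction.
T = False:
  propagation gives R=True, P=True, V=False; an empty clause results — contradiction.
Every branch closes, so no satisfying assignment exists.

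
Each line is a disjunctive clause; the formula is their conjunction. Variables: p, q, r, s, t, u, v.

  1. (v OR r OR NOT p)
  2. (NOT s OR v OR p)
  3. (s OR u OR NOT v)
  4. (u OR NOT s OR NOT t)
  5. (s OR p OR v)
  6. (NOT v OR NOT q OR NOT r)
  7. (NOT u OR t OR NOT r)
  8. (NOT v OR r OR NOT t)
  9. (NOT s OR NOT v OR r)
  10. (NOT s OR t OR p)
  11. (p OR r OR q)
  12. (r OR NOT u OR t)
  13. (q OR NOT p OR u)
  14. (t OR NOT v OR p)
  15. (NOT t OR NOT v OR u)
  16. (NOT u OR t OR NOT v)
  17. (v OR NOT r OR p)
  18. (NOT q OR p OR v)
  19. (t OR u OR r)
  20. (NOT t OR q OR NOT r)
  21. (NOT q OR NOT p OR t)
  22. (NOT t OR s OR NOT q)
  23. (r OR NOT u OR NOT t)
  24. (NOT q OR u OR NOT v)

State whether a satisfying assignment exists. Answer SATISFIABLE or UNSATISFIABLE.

SATISFIABLE

Branch on p: take p = True.
Try q = True.
  then t is forced to True.
  then s is forced to True.
  then u is forced to True.
  then r is forced to True.
  then v is forced to False.
So p=True  q=True  r=True  s=True  t=True  u=True  v=False is a satisfying assignment.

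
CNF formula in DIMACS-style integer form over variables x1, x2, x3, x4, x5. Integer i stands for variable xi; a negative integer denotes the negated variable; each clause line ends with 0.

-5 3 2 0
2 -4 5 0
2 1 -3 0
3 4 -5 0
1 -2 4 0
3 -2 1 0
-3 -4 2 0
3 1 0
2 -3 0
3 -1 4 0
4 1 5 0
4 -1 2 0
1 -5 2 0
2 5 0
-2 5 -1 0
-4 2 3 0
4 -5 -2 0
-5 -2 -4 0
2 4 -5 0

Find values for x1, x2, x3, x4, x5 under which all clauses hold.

x1=F  x2=T  x3=T  x4=T  x5=F

Branch on x1: take x1 = False.
  then x3 is forced to True.
  then x2 is forced to True.
  then x4 is forced to True.
  then x5 is forced to False.
Every clause has at least one true literal under this assignment.
Check each clause:
  1. (~x5 | x3 | x2) — x3 is true.
  2. (x5 | ~x4 | x2) — x2 is true.
  3. (x1 | ~x3 | x2) — x2 is true.
  4. (x4 | ~x5 | x3) — x3 is true.
  5. (x1 | x4 | ~x2) — x4 is true.
  6. (~x2 | x3 | x1) — x3 is true.
  7. (~x4 | x2 | ~x3) — x2 is true.
  8. (x3 | x1) — x3 is true.
  9. (x2 | ~x3) — x2 is true.
  10. (~x1 | x3 | x4) — x3 is true.
  11. (x4 | x5 | x1) — x4 is true.
  12. (x4 | ~x1 | x2) — x2 is true.
  13. (~x5 | x2 | x1) — x2 is true.
  14. (x5 | x2) — x2 is true.
  15. (~x1 | x5 | ~x2) — ~x1 is true.
  16. (x3 | x2 | ~x4) — x2 is true.
  17. (~x2 | ~x5 | x4) — ~x5 is true.
  18. (~x4 | ~x5 | ~x2) — ~x5 is true.
  19. (x2 | x4 | ~x5) — x2 is true.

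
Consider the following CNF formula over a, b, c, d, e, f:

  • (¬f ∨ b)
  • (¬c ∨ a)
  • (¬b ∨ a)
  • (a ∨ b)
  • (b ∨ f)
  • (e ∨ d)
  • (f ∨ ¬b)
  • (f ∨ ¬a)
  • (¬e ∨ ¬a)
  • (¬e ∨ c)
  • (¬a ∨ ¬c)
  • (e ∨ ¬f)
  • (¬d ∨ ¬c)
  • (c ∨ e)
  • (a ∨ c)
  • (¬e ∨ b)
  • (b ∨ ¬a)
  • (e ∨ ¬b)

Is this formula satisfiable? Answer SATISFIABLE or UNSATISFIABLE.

a = True:
  propagation gives f=True, b=True, e=False; an empty clause results — contradiction.
a = False:
  propagation gives c=False; an empty clause results — contradiction.
Every branch closes, so no satisfying assignment exists.

UNSATISFIABLE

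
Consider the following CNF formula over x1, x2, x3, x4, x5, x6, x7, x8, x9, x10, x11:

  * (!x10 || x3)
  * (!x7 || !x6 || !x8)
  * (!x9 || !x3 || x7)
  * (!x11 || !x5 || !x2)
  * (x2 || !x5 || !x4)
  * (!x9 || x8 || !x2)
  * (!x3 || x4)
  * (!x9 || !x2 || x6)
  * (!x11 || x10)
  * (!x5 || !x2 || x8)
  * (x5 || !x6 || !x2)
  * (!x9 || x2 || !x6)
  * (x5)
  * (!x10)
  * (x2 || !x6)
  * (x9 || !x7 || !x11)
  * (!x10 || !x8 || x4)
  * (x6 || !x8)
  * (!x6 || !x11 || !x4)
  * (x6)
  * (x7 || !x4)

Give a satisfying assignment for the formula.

Unit propagation: (x5) forces x5 = True.
(!x10) is a unit clause, so x10 = False.
The clause (!x11) is unit: x11 must be False.
(x6) is a unit clause, so x6 = True.
Unit propagation: (x2) forces x2 = True.
Unit propagation: (x8) forces x8 = True.
The clause (!x7) is unit: x7 must be False.
The clause (!x4) is unit: x4 must be False.
Unit propagation: (!x3) forces x3 = False.
x1, x9 are now unconstrained; take x1 = False, x9 = False.
Check each clause:
  1. (x3 || !x10) — !x10 is true.
  2. (!x6 || !x8 || !x7) — !x7 is true.
  3. (!x9 || x7 || !x3) — !x9 is true.
  4. (!x5 || !x2 || !x11) — !x11 is true.
  5. (!x4 || x2 || !x5) — x2 is true.
  6. (x8 || !x2 || !x9) — x8 is true.
  7. (x4 || !x3) — !x3 is true.
  8. (!x9 || !x2 || x6) — x6 is true.
  9. (!x11 || x10) — !x11 is true.
  10. (x8 || !x5 || !x2) — x8 is true.
  11. (x5 || !x2 || !x6) — x5 is true.
  12. (x2 || !x9 || !x6) — x2 is true.
  13. (x5) — x5 is true.
  14. (!x10) — !x10 is true.
  15. (x2 || !x6) — x2 is true.
  16. (x9 || !x11 || !x7) — !x11 is true.
  17. (x4 || !x8 || !x10) — !x10 is true.
  18. (x6 || !x8) — x6 is true.
  19. (!x4 || !x6 || !x11) — !x4 is true.
  20. (x6) — x6 is true.
  21. (!x4 || x7) — !x4 is true.

x1 = 0, x2 = 1, x3 = 0, x4 = 0, x5 = 1, x6 = 1, x7 = 0, x8 = 1, x9 = 0, x10 = 0, x11 = 0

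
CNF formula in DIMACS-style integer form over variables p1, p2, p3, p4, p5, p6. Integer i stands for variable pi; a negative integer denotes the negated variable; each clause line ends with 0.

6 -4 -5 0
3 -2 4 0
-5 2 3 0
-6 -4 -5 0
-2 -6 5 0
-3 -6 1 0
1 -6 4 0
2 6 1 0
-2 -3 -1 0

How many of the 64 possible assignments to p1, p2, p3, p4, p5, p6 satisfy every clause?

16

Case analysis on p6 and p2:
  p6=1, p2=1: a clause becomes empty — 0.
  p6=1, p2=0: 6 of the 16 assignments to (p1,p3,p4,p5) work.
  p6=0, p2=1: 5 of the 16 assignments to (p1,p3,p4,p5) work.
  p6=0, p2=0: 5 of the 16 assignments to (p1,p3,p4,p5) work.
Total: 0 + 6 + 5 + 5 = 16.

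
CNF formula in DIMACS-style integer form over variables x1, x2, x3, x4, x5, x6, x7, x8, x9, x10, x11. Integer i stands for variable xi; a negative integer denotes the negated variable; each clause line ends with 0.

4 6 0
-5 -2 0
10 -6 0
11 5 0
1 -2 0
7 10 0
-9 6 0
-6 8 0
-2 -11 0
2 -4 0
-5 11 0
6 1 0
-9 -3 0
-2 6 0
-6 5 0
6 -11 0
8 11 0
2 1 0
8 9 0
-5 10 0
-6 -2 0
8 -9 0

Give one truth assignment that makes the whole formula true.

x1 = T, x2 = F, x3 = F, x4 = F, x5 = T, x6 = T, x7 = F, x8 = T, x9 = T, x10 = T, x11 = T

Check each clause:
  1. (x4 ∨ x6) — x6 is true.
  2. (¬x2 ∨ ¬x5) — ¬x2 is true.
  3. (x10 ∨ ¬x6) — x10 is true.
  4. (x11 ∨ x5) — x11 is true.
  5. (x1 ∨ ¬x2) — x1 is true.
  6. (x10 ∨ x7) — x10 is true.
  7. (¬x9 ∨ x6) — x6 is true.
  8. (¬x6 ∨ x8) — x8 is true.
  9. (¬x2 ∨ ¬x11) — ¬x2 is true.
  10. (¬x4 ∨ x2) — ¬x4 is true.
  11. (¬x5 ∨ x11) — x11 is true.
  12. (x1 ∨ x6) — x1 is true.
  13. (¬x3 ∨ ¬x9) — ¬x3 is true.
  14. (¬x2 ∨ x6) — x6 is true.
  15. (¬x6 ∨ x5) — x5 is true.
  16. (¬x11 ∨ x6) — x6 is true.
  17. (x8 ∨ x11) — x8 is true.
  18. (x1 ∨ x2) — x1 is true.
  19. (x9 ∨ x8) — x8 is true.
  20. (x10 ∨ ¬x5) — x10 is true.
  21. (¬x6 ∨ ¬x2) — ¬x2 is true.
  22. (¬x9 ∨ x8) — x8 is true.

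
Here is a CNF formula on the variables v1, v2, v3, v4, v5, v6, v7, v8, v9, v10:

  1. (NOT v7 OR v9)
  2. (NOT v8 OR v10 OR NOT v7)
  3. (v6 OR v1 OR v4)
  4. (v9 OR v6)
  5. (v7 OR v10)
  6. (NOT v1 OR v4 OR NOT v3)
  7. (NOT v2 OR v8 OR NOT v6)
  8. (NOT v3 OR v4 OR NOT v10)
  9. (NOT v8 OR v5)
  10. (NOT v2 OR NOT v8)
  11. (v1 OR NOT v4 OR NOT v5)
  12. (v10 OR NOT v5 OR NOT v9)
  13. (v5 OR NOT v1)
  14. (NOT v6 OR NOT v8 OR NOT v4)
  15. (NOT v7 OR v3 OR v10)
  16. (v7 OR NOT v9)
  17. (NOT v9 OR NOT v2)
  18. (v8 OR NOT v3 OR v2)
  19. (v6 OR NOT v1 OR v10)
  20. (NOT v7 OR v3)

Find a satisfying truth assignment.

Branch on v1: take v1 = True.
  then v5 is forced to True.
Branch on v2: take v2 = False.
For the remaining variables, v3 = False, v4 = True, v6 = True, v7 = False, v8 = False, v9 = False, v10 = True works.
Every clause has at least one true literal under this assignment.

v1=True  v2=False  v3=False  v4=True  v5=True  v6=True  v7=False  v8=False  v9=False  v10=True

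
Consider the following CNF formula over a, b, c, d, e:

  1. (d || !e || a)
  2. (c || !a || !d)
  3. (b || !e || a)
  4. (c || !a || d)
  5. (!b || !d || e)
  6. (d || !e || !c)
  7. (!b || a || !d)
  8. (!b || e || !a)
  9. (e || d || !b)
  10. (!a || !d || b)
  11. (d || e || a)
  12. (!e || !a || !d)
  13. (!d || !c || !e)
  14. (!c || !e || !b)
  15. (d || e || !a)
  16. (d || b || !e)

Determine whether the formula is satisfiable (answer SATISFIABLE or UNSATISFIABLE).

SATISFIABLE

Branch on a: take a = False.
Set b = False and propagate.
  then e is forced to False.
  then d is forced to True.
c is now unconstrained; take c = True.
So a=False, b=False, c=True, d=True, e=False is a satisfying assignment.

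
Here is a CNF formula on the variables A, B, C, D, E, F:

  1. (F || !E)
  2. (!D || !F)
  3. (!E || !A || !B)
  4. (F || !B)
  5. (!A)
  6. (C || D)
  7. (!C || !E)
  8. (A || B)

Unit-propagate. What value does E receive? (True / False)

False

Unit clause (!A) sets A = False.
From (B || A) and A = False: B = True.
(!B || F) with B = True leaves only F, so F = True.
(!F || !D) with F = True leaves only !D, so D = False.
(C || D) with D = False leaves only C, so C = True.
(!C || !E) with C = True leaves only !E, so E = False.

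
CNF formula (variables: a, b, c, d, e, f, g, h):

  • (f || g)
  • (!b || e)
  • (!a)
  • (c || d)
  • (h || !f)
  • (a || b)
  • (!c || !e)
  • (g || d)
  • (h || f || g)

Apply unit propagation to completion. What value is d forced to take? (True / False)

(!a) stands alone — a = False.
(b || a): since a = False, the clause reduces to (b). b = True.
In (!b || e), !b is now false; e must hold, so e = True.
From (!e || !c) and e = True: c = False.
In (c || d), c is now false; d must hold, so d = True.

True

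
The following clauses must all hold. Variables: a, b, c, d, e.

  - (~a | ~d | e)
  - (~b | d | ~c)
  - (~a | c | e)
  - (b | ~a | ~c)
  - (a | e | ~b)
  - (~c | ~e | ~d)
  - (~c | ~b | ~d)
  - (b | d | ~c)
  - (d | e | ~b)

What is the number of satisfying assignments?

11

Case analysis on b and c:
  b=1, c=1: a clause becomes empty — 0.
  b=1, c=0: remaining (a,d,e) ∈ {(0,0,1); (0,1,1); (1,0,1); (1,1,1)} — 4.
  b=0, c=1: remaining (a,d,e) ∈ {(0,1,0)} — 1.
  b=0, c=0: d free; 3 ways for (a,e) × 2^1 = 6.
Total: 0 + 4 + 1 + 6 = 11.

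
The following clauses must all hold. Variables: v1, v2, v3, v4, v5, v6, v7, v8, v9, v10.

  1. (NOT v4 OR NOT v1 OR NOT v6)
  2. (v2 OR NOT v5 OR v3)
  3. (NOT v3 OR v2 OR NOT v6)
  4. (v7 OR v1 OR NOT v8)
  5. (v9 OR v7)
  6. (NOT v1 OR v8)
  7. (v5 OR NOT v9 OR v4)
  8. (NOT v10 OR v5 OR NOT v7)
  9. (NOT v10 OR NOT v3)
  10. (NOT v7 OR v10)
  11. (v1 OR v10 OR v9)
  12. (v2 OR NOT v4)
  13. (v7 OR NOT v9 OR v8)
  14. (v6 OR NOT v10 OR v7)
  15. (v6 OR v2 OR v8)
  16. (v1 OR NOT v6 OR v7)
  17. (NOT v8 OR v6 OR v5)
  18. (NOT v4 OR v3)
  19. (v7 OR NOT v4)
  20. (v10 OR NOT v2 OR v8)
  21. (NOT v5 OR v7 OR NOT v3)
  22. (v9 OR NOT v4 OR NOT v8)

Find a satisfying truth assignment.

Branch on v1: take v1 = False.
Branch on v2: take v2 = True.
For the remaining variables, v3 = False, v4 = False, v5 = True, v6 = True, v7 = True, v8 = False, v9 = True, v10 = True works.
Every clause has at least one true literal under this assignment.

v1 = False, v2 = True, v3 = False, v4 = False, v5 = True, v6 = True, v7 = True, v8 = False, v9 = True, v10 = True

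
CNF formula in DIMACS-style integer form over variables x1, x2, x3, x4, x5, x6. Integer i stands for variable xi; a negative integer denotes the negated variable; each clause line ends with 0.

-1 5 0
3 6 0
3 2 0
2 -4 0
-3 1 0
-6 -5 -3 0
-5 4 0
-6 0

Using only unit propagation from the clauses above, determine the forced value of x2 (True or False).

True

(NOT x6) is a unit clause: x6 = False.
In (x3 OR x6), x6 is now false; x3 must hold, so x3 = True.
In (x1 OR NOT x3), NOT x3 is now false; x1 must hold, so x1 = True.
From (NOT x1 OR x5) and x1 = True: x5 = True.
(x4 OR NOT x5) with x5 = True leaves only x4, so x4 = True.
(NOT x4 OR x2): since x4 = True, the clause reduces to (x2). x2 = True.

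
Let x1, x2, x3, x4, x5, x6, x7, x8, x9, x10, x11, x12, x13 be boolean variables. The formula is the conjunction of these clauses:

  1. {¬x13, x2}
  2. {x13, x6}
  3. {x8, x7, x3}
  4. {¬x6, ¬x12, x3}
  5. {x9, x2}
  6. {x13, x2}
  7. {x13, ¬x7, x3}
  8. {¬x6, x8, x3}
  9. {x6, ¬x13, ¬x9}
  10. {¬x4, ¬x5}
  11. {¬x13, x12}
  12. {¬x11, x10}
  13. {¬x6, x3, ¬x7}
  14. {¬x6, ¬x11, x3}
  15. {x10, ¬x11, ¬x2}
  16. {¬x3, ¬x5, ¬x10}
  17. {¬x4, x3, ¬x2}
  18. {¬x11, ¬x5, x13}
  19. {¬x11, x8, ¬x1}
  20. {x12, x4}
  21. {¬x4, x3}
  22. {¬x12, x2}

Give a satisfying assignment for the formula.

x1=True, x2=True, x3=True, x4=False, x5=False, x6=True, x7=True, x8=True, x9=False, x10=True, x11=True, x12=True, x13=False

Check each clause:
  1. {¬x13, x2} — x2 is true.
  2. {x13, x6} — x6 is true.
  3. {x8, x3, x7} — x8 is true.
  4. {¬x12, x3, ¬x6} — x3 is true.
  5. {x9, x2} — x2 is true.
  6. {x13, x2} — x2 is true.
  7. {x3, x13, ¬x7} — x3 is true.
  8. {x3, ¬x6, x8} — x8 is true.
  9. {¬x13, ¬x9, x6} — ¬x13 is true.
  10. {¬x4, ¬x5} — ¬x5 is true.
  11. {x12, ¬x13} — ¬x13 is true.
  12. {x10, ¬x11} — x10 is true.
  13. {x3, ¬x6, ¬x7} — x3 is true.
  14. {x3, ¬x6, ¬x11} — x3 is true.
  15. {¬x2, x10, ¬x11} — x10 is true.
  16. {¬x10, ¬x5, ¬x3} — ¬x5 is true.
  17. {¬x2, ¬x4, x3} — x3 is true.
  18. {¬x11, ¬x5, x13} — ¬x5 is true.
  19. {x8, ¬x11, ¬x1} — x8 is true.
  20. {x4, x12} — x12 is true.
  21. {¬x4, x3} — x3 is true.
  22. {x2, ¬x12} — x2 is true.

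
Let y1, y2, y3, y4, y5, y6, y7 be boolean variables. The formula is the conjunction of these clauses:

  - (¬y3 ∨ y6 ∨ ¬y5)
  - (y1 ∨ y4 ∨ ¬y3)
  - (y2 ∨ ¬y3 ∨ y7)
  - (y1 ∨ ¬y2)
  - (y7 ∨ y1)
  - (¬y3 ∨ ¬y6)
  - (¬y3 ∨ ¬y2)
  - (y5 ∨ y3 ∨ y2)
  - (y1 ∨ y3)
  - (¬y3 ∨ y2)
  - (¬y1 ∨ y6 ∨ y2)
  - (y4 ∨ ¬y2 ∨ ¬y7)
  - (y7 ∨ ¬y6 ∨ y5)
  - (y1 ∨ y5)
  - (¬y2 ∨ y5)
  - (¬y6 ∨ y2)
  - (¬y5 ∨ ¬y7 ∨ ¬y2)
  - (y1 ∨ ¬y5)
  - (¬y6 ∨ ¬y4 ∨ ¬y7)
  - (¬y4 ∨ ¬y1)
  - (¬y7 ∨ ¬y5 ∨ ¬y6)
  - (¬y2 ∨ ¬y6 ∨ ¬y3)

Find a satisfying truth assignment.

Set y1 = True and propagate.
  then y4 is forced to False.
Try y2 = True.
  then y3 is forced to False.
  then y7 is forced to False.
  then y5 is forced to True.
y6 is now unconstrained; take y6 = True.
Every clause has at least one true literal under this assignment.

y1=T, y2=T, y3=F, y4=F, y5=T, y6=T, y7=F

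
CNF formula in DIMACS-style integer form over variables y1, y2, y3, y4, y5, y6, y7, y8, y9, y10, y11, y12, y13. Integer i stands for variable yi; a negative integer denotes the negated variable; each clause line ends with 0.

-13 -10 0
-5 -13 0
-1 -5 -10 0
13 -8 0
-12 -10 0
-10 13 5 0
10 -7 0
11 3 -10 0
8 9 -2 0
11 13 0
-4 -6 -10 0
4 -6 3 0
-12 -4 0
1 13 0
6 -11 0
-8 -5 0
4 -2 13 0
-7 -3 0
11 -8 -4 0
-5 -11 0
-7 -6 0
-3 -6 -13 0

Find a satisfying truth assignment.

y1=1, y2=1, y3=0, y4=1, y5=0, y6=1, y7=0, y8=1, y9=1, y10=0, y11=1, y12=0, y13=1

y7 occurs only negated in the remaining clauses — set y7 = False.
Pure literal: y9 appears only positively; assign y9 = True.
Try y1 = True.
The remaining clauses are satisfied by y2 = True, y3 = False, y4 = True, y5 = False, y6 = True, y8 = True, y10 = False, y11 = True, y12 = False, y13 = True.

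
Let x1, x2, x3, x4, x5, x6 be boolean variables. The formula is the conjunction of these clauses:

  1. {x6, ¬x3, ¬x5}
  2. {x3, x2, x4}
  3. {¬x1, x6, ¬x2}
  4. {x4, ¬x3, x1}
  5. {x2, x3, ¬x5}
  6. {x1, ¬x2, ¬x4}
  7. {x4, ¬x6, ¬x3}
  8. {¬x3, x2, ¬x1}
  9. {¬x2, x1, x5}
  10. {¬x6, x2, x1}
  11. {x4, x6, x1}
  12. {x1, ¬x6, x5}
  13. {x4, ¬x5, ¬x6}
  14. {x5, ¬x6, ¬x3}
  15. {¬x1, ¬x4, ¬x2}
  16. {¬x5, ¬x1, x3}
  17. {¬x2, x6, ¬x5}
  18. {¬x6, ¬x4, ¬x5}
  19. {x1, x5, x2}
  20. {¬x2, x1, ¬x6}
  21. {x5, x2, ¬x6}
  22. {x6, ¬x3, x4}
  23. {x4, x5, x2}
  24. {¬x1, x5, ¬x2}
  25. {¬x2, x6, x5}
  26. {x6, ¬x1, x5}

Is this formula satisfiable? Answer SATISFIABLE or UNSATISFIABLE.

x2 = True:
  x6 = True:
    propagation gives x1=True, x4=False, x3=False, x5=False; an empty clause results — contradiction.
  x6 = False:
    propagation gives x1=False, x4=False; an empty clause results — contradiction.
x2 = False:
  x5 = True:
    propagation gives x3=True, x6=True, x4=True; an empty clause results — contradiction.
  x5 = False:
    propagation gives x1=True, x3=False, x4=True, x6=False; an empty clause results — contradiction.
Every branch closes, so no satisfying assignment exists.

UNSATISFIABLE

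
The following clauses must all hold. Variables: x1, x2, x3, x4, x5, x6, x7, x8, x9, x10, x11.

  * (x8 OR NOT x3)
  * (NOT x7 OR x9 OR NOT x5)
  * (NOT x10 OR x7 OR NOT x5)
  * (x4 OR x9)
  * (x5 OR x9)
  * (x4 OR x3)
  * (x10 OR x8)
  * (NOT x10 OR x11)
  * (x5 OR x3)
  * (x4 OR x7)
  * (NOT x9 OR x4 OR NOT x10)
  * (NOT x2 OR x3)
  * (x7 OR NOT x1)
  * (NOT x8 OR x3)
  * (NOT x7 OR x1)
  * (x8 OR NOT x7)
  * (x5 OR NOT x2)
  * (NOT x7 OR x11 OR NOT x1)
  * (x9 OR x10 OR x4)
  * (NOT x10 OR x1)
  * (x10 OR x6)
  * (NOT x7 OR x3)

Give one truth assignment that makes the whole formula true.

x1=True, x2=True, x3=True, x4=True, x5=True, x6=True, x7=True, x8=True, x9=True, x10=True, x11=True

Pure literal: x4 appears only positively; assign x4 = True.
Pure literal: x6 appears only positively; assign x6 = True.
Set x1 = True and propagate.
  then x7 is forced to True.
  then x8 is forced to True.
  then x3 is forced to True.
  then x11 is forced to True.
Set x2 = True and propagate.
  then x5 is forced to True.
  then x9 is forced to True.
x10 is now unconstrained; take x10 = True.
Every clause has at least one true literal under this assignment.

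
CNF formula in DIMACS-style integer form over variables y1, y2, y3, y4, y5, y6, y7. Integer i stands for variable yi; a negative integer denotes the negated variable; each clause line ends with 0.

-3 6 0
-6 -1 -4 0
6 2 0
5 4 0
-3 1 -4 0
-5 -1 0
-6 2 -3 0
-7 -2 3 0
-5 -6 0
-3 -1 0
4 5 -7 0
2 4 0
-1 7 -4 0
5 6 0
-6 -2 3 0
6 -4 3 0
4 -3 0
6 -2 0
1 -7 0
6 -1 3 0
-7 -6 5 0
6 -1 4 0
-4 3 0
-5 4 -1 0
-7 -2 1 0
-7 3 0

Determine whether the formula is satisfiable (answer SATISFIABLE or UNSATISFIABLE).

y6 = True:
  propagation gives y5=False, y4=True, y1=False, y3=False; an empty clause results — contradiction.
y6 = False:
  propagation gives y3=False, y2=True; an empty clause results — contradiction.
Every branch closes, so no satisfying assignment exists.

UNSATISFIABLE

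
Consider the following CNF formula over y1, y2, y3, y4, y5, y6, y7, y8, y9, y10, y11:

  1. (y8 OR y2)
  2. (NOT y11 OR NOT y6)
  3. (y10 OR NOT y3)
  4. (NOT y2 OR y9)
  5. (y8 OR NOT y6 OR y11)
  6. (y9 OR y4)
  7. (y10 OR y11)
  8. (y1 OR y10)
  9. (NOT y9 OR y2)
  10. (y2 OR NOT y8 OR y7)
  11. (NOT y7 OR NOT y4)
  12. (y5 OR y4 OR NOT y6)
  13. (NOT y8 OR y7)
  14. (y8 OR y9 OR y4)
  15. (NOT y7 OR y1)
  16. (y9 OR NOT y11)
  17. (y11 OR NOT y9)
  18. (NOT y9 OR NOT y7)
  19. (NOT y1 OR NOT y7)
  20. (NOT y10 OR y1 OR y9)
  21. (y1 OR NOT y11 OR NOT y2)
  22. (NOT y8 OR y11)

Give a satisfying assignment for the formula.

y1=T, y2=T, y3=F, y4=T, y5=T, y6=F, y7=F, y8=F, y9=T, y10=F, y11=T

Pure literal: y3 appears only negated; assign y3 = False.
Pure literal: y5 appears only positively; assign y5 = True.
Try y1 = True.
  then y7 is forced to False.
  then y8 is forced to False.
  then y2 is forced to True.
  then y9 is forced to True.
  then y11 is forced to True.
  then y6 is forced to False.
y4, y10 are now unconstrained; take y4 = True, y10 = False.
Every clause has at least one true literal under this assignment.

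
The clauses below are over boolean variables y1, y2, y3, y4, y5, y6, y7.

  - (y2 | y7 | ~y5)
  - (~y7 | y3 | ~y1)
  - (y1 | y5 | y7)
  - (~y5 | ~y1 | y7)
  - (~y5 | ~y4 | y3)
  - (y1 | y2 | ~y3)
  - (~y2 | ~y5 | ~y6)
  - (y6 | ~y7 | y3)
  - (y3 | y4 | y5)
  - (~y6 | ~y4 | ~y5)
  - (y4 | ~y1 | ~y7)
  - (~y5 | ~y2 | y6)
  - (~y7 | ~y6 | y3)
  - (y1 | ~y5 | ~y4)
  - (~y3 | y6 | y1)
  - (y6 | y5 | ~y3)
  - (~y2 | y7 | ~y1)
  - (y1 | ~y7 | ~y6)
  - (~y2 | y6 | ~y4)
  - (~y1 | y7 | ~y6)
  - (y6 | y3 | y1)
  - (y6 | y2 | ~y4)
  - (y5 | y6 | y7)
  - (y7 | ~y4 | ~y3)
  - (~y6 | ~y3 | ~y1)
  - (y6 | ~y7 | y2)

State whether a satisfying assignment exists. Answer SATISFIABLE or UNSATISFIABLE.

UNSATISFIABLE

y6 = True:
  y1 = True:
    propagation gives y7=True, y3=True; an empty clause results — contradiction.
  y1 = False:
    propagation gives y7=False, y5=True, y2=True; an empty clause results — contradiction.
y6 = False:
  y7 = True:
    propagation gives y3=True, y1=True, y4=True, y5=True; an empty clause results — contradiction.
  y7 = False:
    propagation gives y5=True, y2=True; an empty clause results — contradiction.
Every branch closes, so no satisfying assignment exists.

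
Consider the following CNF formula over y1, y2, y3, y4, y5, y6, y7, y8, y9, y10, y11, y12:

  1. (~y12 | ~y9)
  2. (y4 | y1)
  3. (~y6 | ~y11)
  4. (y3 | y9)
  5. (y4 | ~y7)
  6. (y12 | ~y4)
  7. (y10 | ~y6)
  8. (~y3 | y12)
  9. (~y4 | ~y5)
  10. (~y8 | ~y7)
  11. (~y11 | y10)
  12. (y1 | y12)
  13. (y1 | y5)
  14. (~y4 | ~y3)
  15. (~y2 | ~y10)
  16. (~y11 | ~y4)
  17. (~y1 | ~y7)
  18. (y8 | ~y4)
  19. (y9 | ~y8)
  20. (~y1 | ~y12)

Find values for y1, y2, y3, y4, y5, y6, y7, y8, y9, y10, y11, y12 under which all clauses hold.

y1=True, y2=False, y3=False, y4=False, y5=True, y6=True, y7=False, y8=True, y9=True, y10=True, y11=False, y12=False

y2 occurs only negated in the remaining clauses — set y2 = False.
y7 occurs only negated in the remaining clauses — set y7 = False.
Set y1 = True and propagate.
  then y12 is forced to False.
  then y4 is forced to False.
  then y3 is forced to False.
  then y9 is forced to True.
Branch on y6: take y6 = True.
  then y11 is forced to False.
  then y10 is forced to True.
y5, y8 are now unconstrained; take y5 = True, y8 = True.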